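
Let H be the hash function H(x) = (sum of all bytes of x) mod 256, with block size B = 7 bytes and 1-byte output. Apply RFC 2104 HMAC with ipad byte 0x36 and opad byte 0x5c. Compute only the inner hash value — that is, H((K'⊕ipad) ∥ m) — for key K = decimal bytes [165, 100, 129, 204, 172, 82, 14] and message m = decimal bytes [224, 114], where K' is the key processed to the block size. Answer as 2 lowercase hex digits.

Key decimal bytes [165, 100, 129, 204, 172, 82, 14] = a5 64 81 cc ac 52 0e is exactly B = 7 bytes: K' = a5 64 81 cc ac 52 0e.
K' ⊕ ipad = 93 52 b7 fa 9a 64 38.
Inner input = 93 52 b7 fa 9a 64 38 ∥ e0 72.
Inner hash: sum = 147+82+183+250+154+100+56+224+114 = 1310; mod 256 = 30 → 1e.

1e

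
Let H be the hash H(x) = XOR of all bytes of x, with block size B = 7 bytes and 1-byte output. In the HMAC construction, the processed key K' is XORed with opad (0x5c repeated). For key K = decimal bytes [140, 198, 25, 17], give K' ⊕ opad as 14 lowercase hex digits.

d09a454d5c5c5c

Key decimal bytes [140, 198, 25, 17] = 8c c6 19 11 is 4 bytes ≤ B = 7; zero-pad to 7 bytes: K' = 8c c6 19 11 00 00 00.
XOR each byte with 0x5c: 8c⊕5c=d0, c6⊕5c=9a, 19⊕5c=45, 11⊕5c=4d, 00⊕5c=5c, 00⊕5c=5c, 00⊕5c=5c.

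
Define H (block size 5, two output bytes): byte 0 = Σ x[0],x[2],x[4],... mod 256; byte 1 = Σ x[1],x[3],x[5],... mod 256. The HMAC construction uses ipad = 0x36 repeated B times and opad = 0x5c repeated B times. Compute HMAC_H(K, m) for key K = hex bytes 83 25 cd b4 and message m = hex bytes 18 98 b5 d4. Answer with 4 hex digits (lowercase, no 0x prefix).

Key hex bytes 83 25 cd b4 is 4 bytes ≤ B = 5; zero-pad to 5 bytes: K' = 83 25 cd b4 00.
K' ⊕ ipad = b5 13 fb 82 36.  K' ⊕ opad = df 79 91 e8 5c.
Inner input = (K'⊕ipad) ∥ m = b5 13 fb 82 36 ∥ 18 98 b5 d4.
Inner hash: even-index sum = 850 mod 256 = 82; odd-index sum = 354 mod 256 = 98 → 52 62.
Outer input = (K'⊕opad) ∥ inner = df 79 91 e8 5c ∥ 52 62.
Outer hash (tag): even-index sum = 558 mod 256 = 46; odd-index sum = 435 mod 256 = 179 → 2e b3.

2eb3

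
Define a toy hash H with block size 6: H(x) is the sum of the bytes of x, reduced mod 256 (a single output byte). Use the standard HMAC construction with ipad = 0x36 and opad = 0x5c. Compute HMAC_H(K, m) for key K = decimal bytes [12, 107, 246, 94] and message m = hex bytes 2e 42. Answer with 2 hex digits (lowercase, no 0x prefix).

Key decimal bytes [12, 107, 246, 94] = 0c 6b f6 5e is 4 bytes ≤ B = 6; zero-pad to 6 bytes: K' = 0c 6b f6 5e 00 00.
K' ⊕ ipad = 3a 5d c0 68 36 36.  K' ⊕ opad = 50 37 aa 02 5c 5c.
Inner input = (K'⊕ipad) ∥ m = 3a 5d c0 68 36 36 ∥ 2e 42.
Inner hash: sum = 58+93+192+104+54+54+46+66 = 667; mod 256 = 155 → 9b.
Outer input = (K'⊕opad) ∥ inner = 50 37 aa 02 5c 5c ∥ 9b.
Outer hash (tag): sum = 80+55+170+2+92+92+155 = 646; mod 256 = 134 → 86.

86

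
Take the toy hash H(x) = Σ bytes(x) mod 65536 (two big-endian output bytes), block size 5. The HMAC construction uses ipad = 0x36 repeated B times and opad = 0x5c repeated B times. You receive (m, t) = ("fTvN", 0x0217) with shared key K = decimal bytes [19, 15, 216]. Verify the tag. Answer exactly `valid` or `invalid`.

Key decimal bytes [19, 15, 216] = 13 0f d8 is 3 bytes ≤ B = 5; zero-pad to 5 bytes: K' = 13 0f d8 00 00.
K' ⊕ ipad = 25 39 ee 36 36; K' ⊕ opad = 4f 53 84 5c 5c.
Inner hash: sum = 37+57+238+54+54+102+84+118+78 = 822 → 03 36.
Outer hash (recomputed tag): sum = 79+83+132+92+92+3+54 = 535 → 02 17.
Recomputed tag = 0217; claimed = 0217 → match.

valid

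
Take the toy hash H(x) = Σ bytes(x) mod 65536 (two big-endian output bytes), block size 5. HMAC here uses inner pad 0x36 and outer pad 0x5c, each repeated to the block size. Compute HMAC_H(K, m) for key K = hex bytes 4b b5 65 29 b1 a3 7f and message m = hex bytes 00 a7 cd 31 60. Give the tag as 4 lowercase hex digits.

Key hex bytes 4b b5 65 29 b1 a3 7f is 7 bytes > B = 5, so hash it first: H(key) = 03 61, then zero-pad to 5 bytes: K' = 03 61 00 00 00.
K' ⊕ ipad = 35 57 36 36 36.  K' ⊕ opad = 5f 3d 5c 5c 5c.
Inner input = (K'⊕ipad) ∥ m = 35 57 36 36 36 ∥ 00 a7 cd 31 60.
Inner hash: sum = 53+87+54+54+54+0+167+205+49+96 = 819 → 03 33.
Outer input = (K'⊕opad) ∥ inner = 5f 3d 5c 5c 5c ∥ 03 33.
Outer hash (tag): sum = 95+61+92+92+92+3+51 = 486 → 01 e6.

01e6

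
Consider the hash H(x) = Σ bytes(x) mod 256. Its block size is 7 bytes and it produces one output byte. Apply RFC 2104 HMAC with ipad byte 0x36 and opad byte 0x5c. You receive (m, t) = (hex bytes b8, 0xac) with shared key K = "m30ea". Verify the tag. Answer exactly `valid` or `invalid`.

invalid

Key "m30ea" = 6d 33 30 65 61 is 5 bytes ≤ B = 7; zero-pad to 7 bytes: K' = 6d 33 30 65 61 00 00.
K' ⊕ ipad = 5b 05 06 53 57 36 36; K' ⊕ opad = 31 6f 6c 39 3d 5c 5c.
Inner hash: sum = 91+5+6+83+87+54+54+184 = 564; mod 256 = 52 → 34.
Outer hash (recomputed tag): sum = 49+111+108+57+61+92+92+52 = 622; mod 256 = 110 → 6e.
Recomputed tag = 6e; claimed = ac → mismatch.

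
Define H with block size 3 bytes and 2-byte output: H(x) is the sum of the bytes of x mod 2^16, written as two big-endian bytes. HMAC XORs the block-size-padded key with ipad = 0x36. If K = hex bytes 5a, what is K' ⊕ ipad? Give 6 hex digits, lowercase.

Key hex bytes 5a is 1 byte ≤ B = 3; zero-pad to 3 bytes: K' = 5a 00 00.
XOR each byte with 0x36: 5a⊕36=6c, 00⊕36=36, 00⊕36=36.

6c3636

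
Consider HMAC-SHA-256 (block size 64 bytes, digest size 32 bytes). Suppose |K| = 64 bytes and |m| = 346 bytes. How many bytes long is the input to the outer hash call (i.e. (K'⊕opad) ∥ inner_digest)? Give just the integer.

96

Key is 64 ≤ 64 bytes, zero-padded: |K'| = 64.
Outer input = (K'⊕opad) ∥ H(inner) → 64 + 32 = 96 bytes.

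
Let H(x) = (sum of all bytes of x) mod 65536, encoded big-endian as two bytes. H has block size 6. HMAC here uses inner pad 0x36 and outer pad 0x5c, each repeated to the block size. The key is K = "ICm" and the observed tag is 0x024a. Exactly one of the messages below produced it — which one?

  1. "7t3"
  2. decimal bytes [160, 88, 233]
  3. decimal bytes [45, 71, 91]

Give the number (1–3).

Key "ICm" = 49 43 6d is 3 bytes ≤ B = 6; zero-pad to 6 bytes: K' = 49 43 6d 00 00 00.
K' ⊕ ipad = 7f 75 5b 36 36 36; K' ⊕ opad = 15 1f 31 5c 5c 5c.
m1: inner = H(7f 75 5b 36 36 36 37 74 33) = 02 cf; tag = H(15 1f 31 5c 5c 5c 02 cf) = 024a ← matches
m2: inner = H(7f 75 5b 36 36 36 a0 58 e9) = 03 d2; tag = H(15 1f 31 5c 5c 5c 03 d2) = 024e
m3: inner = H(7f 75 5b 36 36 36 2d 47 5b) = 02 c0; tag = H(15 1f 31 5c 5c 5c 02 c0) = 023b

1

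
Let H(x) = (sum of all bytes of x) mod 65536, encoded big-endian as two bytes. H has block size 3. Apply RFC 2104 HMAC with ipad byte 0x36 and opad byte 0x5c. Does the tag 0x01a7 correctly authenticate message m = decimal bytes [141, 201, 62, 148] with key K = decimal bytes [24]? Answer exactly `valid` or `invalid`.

Key decimal bytes [24] = 18 is 1 byte ≤ B = 3; zero-pad to 3 bytes: K' = 18 00 00.
K' ⊕ ipad = 2e 36 36; K' ⊕ opad = 44 5c 5c.
Inner hash: sum = 46+54+54+141+201+62+148 = 706 → 02 c2.
Outer hash (recomputed tag): sum = 68+92+92+2+194 = 448 → 01 c0.
Recomputed tag = 01c0; claimed = 01a7 → mismatch.

invalid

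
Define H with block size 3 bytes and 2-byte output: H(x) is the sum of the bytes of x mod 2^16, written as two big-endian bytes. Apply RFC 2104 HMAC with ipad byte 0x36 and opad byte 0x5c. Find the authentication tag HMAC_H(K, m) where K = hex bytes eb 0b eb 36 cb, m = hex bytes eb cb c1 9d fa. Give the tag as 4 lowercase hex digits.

01c9

Key hex bytes eb 0b eb 36 cb is 5 bytes > B = 3, so hash it first: H(key) = 02 e2, then zero-pad to 3 bytes: K' = 02 e2 00.
K' ⊕ ipad = 34 d4 36.  K' ⊕ opad = 5e be 5c.
Inner input = (K'⊕ipad) ∥ m = 34 d4 36 ∥ eb cb c1 9d fa.
Inner hash: sum = 52+212+54+235+203+193+157+250 = 1356 → 05 4c.
Outer input = (K'⊕opad) ∥ inner = 5e be 5c ∥ 05 4c.
Outer hash (tag): sum = 94+190+92+5+76 = 457 → 01 c9.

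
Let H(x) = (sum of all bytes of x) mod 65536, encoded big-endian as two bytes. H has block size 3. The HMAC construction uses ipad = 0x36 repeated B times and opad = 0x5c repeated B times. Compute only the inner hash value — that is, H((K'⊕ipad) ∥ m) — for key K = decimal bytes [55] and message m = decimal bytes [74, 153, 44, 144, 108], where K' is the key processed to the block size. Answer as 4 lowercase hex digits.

Key decimal bytes [55] = 37 is 1 byte ≤ B = 3; zero-pad to 3 bytes: K' = 37 00 00.
K' ⊕ ipad = 01 36 36.
Inner input = 01 36 36 ∥ 4a 99 2c 90 6c.
Inner hash: sum = 1+54+54+74+153+44+144+108 = 632 → 02 78.

0278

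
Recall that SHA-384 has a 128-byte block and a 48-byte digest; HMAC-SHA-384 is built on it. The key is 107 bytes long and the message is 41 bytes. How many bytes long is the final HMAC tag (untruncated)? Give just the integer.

The tag is one SHA-384 digest: 48 bytes.

48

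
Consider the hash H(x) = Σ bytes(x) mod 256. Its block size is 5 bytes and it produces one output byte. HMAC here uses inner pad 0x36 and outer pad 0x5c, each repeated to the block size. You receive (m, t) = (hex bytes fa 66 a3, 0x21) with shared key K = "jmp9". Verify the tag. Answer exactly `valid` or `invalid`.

invalid

Key "jmp9" = 6a 6d 70 39 is 4 bytes ≤ B = 5; zero-pad to 5 bytes: K' = 6a 6d 70 39 00.
K' ⊕ ipad = 5c 5b 46 0f 36; K' ⊕ opad = 36 31 2c 65 5c.
Inner hash: sum = 92+91+70+15+54+250+102+163 = 837; mod 256 = 69 → 45.
Outer hash (recomputed tag): sum = 54+49+44+101+92+69 = 409; mod 256 = 153 → 99.
Recomputed tag = 99; claimed = 21 → mismatch.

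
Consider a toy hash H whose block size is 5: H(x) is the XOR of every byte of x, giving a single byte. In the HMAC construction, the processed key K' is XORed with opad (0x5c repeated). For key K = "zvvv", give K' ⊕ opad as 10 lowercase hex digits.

Key "zvvv" = 7a 76 76 76 is 4 bytes ≤ B = 5; zero-pad to 5 bytes: K' = 7a 76 76 76 00.
XOR each byte with 0x5c: 7a⊕5c=26, 76⊕5c=2a, 76⊕5c=2a, 76⊕5c=2a, 00⊕5c=5c.

262a2a2a5c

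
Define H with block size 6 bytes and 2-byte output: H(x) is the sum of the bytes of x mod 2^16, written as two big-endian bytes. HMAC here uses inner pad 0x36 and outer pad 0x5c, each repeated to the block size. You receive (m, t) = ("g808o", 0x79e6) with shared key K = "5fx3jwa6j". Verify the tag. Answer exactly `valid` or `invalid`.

invalid

Key "5fx3jwa6j" = 35 66 78 33 6a 77 61 36 6a is 9 bytes > B = 6, so hash it first: H(key) = 03 28, then zero-pad to 6 bytes: K' = 03 28 00 00 00 00.
K' ⊕ ipad = 35 1e 36 36 36 36; K' ⊕ opad = 5f 74 5c 5c 5c 5c.
Inner hash: sum = 53+30+54+54+54+54+103+56+48+56+111 = 673 → 02 a1.
Outer hash (recomputed tag): sum = 95+116+92+92+92+92+2+161 = 742 → 02 e6.
Recomputed tag = 02e6; claimed = 79e6 → mismatch.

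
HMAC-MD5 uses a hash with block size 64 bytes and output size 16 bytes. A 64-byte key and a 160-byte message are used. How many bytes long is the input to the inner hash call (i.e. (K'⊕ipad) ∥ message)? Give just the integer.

224

Key is 64 ≤ 64 bytes, zero-padded: |K'| = 64.
Inner input = (K'⊕ipad) ∥ m → 64 + 160 = 224 bytes.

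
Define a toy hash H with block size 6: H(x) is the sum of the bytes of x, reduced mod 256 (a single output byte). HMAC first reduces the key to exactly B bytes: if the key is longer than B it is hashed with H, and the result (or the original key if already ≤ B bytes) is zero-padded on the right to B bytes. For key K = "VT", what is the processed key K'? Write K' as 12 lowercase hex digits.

565400000000

Key "VT" = 56 54 is 2 bytes ≤ B = 6; zero-pad to 6 bytes: K' = 56 54 00 00 00 00.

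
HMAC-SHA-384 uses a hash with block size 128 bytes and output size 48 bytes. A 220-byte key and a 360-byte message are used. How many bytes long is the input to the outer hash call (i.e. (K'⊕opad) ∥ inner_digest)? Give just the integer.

Key is 220 > 128 bytes, so it is hashed to 48 bytes then zero-padded to 128: |K'| = 128.
Outer input = (K'⊕opad) ∥ H(inner) → 128 + 48 = 176 bytes.

176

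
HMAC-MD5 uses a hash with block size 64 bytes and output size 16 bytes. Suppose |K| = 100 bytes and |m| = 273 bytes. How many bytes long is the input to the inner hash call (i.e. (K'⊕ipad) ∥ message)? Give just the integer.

337

Key is 100 > 64 bytes, so it is hashed to 16 bytes then zero-padded to 64: |K'| = 64.
Inner input = (K'⊕ipad) ∥ m → 64 + 273 = 337 bytes.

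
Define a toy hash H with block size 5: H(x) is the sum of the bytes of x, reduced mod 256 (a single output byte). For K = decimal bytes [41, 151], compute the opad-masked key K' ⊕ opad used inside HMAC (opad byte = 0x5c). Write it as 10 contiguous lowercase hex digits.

75cb5c5c5c

Key decimal bytes [41, 151] = 29 97 is 2 bytes ≤ B = 5; zero-pad to 5 bytes: K' = 29 97 00 00 00.
XOR each byte with 0x5c: 29⊕5c=75, 97⊕5c=cb, 00⊕5c=5c, 00⊕5c=5c, 00⊕5c=5c.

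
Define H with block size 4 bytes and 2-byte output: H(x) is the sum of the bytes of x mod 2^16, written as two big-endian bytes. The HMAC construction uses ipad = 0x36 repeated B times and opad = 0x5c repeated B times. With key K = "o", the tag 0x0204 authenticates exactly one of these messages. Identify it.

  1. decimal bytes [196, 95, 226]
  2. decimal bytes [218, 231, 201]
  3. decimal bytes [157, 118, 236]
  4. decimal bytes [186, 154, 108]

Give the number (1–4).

4

Key "o" = 6f is 1 byte ≤ B = 4; zero-pad to 4 bytes: K' = 6f 00 00 00.
K' ⊕ ipad = 59 36 36 36; K' ⊕ opad = 33 5c 5c 5c.
m1: inner = H(59 36 36 36 c4 5f e2) = 03 00; tag = H(33 5c 5c 5c 03 00) = 014a
m2: inner = H(59 36 36 36 da e7 c9) = 03 85; tag = H(33 5c 5c 5c 03 85) = 01cf
m3: inner = H(59 36 36 36 9d 76 ec) = 02 fa; tag = H(33 5c 5c 5c 02 fa) = 0243
m4: inner = H(59 36 36 36 ba 9a 6c) = 02 bb; tag = H(33 5c 5c 5c 02 bb) = 0204 ← matches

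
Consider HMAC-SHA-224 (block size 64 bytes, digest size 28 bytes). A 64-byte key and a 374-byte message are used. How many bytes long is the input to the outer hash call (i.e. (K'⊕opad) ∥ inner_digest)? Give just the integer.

92

Key is 64 ≤ 64 bytes, zero-padded: |K'| = 64.
Outer input = (K'⊕opad) ∥ H(inner) → 64 + 28 = 92 bytes.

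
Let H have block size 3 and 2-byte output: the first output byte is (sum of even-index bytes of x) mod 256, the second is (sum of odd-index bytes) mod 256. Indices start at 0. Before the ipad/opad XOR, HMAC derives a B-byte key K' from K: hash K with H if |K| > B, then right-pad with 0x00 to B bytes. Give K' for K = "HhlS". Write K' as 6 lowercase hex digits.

b4bb00

|K| = 4 > B = 3, so first hash the key.
H(K): even-index sum = 180 mod 256 = 180; odd-index sum = 187 mod 256 = 187 → b4 bb.
Zero-pad H(K) = b4 bb to 3 bytes: K' = b4 bb 00.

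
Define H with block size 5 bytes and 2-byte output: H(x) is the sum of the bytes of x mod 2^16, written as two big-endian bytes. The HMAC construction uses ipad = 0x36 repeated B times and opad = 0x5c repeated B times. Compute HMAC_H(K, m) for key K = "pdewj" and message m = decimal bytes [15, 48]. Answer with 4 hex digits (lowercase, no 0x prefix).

01c6

Key "pdewj" = 70 64 65 77 6a is exactly B = 5 bytes: K' = 70 64 65 77 6a.
K' ⊕ ipad = 46 52 53 41 5c.  K' ⊕ opad = 2c 38 39 2b 36.
Inner input = (K'⊕ipad) ∥ m = 46 52 53 41 5c ∥ 0f 30.
Inner hash: sum = 70+82+83+65+92+15+48 = 455 → 01 c7.
Outer input = (K'⊕opad) ∥ inner = 2c 38 39 2b 36 ∥ 01 c7.
Outer hash (tag): sum = 44+56+57+43+54+1+199 = 454 → 01 c6.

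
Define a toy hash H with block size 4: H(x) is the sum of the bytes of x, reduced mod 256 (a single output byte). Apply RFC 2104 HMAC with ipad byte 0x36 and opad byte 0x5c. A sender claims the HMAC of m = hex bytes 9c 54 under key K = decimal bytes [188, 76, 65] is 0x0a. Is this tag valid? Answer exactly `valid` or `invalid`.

valid

Key decimal bytes [188, 76, 65] = bc 4c 41 is 3 bytes ≤ B = 4; zero-pad to 4 bytes: K' = bc 4c 41 00.
K' ⊕ ipad = 8a 7a 77 36; K' ⊕ opad = e0 10 1d 5c.
Inner hash: sum = 138+122+119+54+156+84 = 673; mod 256 = 161 → a1.
Outer hash (recomputed tag): sum = 224+16+29+92+161 = 522; mod 256 = 10 → 0a.
Recomputed tag = 0a; claimed = 0a → match.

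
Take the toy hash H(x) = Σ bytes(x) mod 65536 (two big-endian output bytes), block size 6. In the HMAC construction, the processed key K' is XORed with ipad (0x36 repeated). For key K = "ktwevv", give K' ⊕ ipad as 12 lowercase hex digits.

5d4241534040

Key "ktwevv" = 6b 74 77 65 76 76 is exactly B = 6 bytes: K' = 6b 74 77 65 76 76.
XOR each byte with 0x36: 6b⊕36=5d, 74⊕36=42, 77⊕36=41, 65⊕36=53, 76⊕36=40, 76⊕36=40.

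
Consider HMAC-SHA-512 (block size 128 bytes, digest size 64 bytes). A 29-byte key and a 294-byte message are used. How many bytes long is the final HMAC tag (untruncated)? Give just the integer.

The tag is one SHA-512 digest: 64 bytes.

64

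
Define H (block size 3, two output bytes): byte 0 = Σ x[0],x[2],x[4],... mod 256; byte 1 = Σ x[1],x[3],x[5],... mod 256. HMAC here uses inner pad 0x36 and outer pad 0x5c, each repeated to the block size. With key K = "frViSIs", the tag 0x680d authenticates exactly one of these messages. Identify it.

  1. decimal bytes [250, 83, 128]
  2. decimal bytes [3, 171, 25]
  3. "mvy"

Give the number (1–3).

2

Key "frViSIs" = 66 72 56 69 53 49 73 is 7 bytes > B = 3, so hash it first: H(key) = 82 24, then zero-pad to 3 bytes: K' = 82 24 00.
K' ⊕ ipad = b4 12 36; K' ⊕ opad = de 78 5c.
m1: inner = H(b4 12 36 fa 53 80) = 3d 8c; tag = H(de 78 5c 3d 8c) = c6b5
m2: inner = H(b4 12 36 03 ab 19) = 95 2e; tag = H(de 78 5c 95 2e) = 680d ← matches
m3: inner = H(b4 12 36 6d 76 79) = 60 f8; tag = H(de 78 5c 60 f8) = 32d8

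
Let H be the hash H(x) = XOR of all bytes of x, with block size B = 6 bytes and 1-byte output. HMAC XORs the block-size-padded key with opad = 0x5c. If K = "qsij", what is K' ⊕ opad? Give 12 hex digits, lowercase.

Key "qsij" = 71 73 69 6a is 4 bytes ≤ B = 6; zero-pad to 6 bytes: K' = 71 73 69 6a 00 00.
XOR each byte with 0x5c: 71⊕5c=2d, 73⊕5c=2f, 69⊕5c=35, 6a⊕5c=36, 00⊕5c=5c, 00⊕5c=5c.

2d2f35365c5c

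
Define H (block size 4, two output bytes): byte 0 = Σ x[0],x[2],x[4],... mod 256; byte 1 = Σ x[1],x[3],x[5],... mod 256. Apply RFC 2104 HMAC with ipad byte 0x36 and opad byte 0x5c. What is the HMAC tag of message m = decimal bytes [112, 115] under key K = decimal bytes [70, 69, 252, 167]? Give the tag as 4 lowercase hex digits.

648b

Key decimal bytes [70, 69, 252, 167] = 46 45 fc a7 is exactly B = 4 bytes: K' = 46 45 fc a7.
K' ⊕ ipad = 70 73 ca 91.  K' ⊕ opad = 1a 19 a0 fb.
Inner input = (K'⊕ipad) ∥ m = 70 73 ca 91 ∥ 70 73.
Inner hash: even-index sum = 426 mod 256 = 170; odd-index sum = 375 mod 256 = 119 → aa 77.
Outer input = (K'⊕opad) ∥ inner = 1a 19 a0 fb ∥ aa 77.
Outer hash (tag): even-index sum = 356 mod 256 = 100; odd-index sum = 395 mod 256 = 139 → 64 8b.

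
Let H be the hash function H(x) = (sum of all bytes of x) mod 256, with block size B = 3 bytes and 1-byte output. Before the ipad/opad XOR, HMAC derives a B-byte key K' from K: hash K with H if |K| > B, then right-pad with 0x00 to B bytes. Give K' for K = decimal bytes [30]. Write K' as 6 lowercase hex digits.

1e0000

Key decimal bytes [30] = 1e is 1 byte ≤ B = 3; zero-pad to 3 bytes: K' = 1e 00 00.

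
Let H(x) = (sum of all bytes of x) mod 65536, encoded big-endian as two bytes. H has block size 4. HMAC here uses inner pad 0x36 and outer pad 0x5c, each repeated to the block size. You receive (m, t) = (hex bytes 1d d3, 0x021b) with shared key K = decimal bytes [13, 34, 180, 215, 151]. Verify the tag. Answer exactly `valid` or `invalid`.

valid

Key decimal bytes [13, 34, 180, 215, 151] = 0d 22 b4 d7 97 is 5 bytes > B = 4, so hash it first: H(key) = 02 51, then zero-pad to 4 bytes: K' = 02 51 00 00.
K' ⊕ ipad = 34 67 36 36; K' ⊕ opad = 5e 0d 5c 5c.
Inner hash: sum = 52+103+54+54+29+211 = 503 → 01 f7.
Outer hash (recomputed tag): sum = 94+13+92+92+1+247 = 539 → 02 1b.
Recomputed tag = 021b; claimed = 021b → match.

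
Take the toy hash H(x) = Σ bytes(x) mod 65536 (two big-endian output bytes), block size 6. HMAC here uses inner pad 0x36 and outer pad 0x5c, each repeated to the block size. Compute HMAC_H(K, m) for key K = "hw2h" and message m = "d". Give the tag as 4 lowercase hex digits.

028b

Key "hw2h" = 68 77 32 68 is 4 bytes ≤ B = 6; zero-pad to 6 bytes: K' = 68 77 32 68 00 00.
K' ⊕ ipad = 5e 41 04 5e 36 36.  K' ⊕ opad = 34 2b 6e 34 5c 5c.
Inner input = (K'⊕ipad) ∥ m = 5e 41 04 5e 36 36 ∥ 64.
Inner hash: sum = 94+65+4+94+54+54+100 = 465 → 01 d1.
Outer input = (K'⊕opad) ∥ inner = 34 2b 6e 34 5c 5c ∥ 01 d1.
Outer hash (tag): sum = 52+43+110+52+92+92+1+209 = 651 → 02 8b.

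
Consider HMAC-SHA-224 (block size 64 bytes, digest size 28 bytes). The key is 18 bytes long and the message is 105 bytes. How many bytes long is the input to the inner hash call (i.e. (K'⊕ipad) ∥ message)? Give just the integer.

169

Key is 18 ≤ 64 bytes, zero-padded: |K'| = 64.
Inner input = (K'⊕ipad) ∥ m → 64 + 105 = 169 bytes.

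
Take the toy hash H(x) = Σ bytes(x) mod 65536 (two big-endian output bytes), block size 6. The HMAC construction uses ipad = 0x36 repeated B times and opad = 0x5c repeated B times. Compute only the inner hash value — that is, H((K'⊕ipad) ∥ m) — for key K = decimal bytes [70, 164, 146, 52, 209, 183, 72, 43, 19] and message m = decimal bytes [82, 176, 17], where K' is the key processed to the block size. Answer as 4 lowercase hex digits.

Key decimal bytes [70, 164, 146, 52, 209, 183, 72, 43, 19] = 46 a4 92 34 d1 b7 48 2b 13 is 9 bytes > B = 6, so hash it first: H(key) = 03 be, then zero-pad to 6 bytes: K' = 03 be 00 00 00 00.
K' ⊕ ipad = 35 88 36 36 36 36.
Inner input = 35 88 36 36 36 36 ∥ 52 b0 11.
Inner hash: sum = 53+136+54+54+54+54+82+176+17 = 680 → 02 a8.

02a8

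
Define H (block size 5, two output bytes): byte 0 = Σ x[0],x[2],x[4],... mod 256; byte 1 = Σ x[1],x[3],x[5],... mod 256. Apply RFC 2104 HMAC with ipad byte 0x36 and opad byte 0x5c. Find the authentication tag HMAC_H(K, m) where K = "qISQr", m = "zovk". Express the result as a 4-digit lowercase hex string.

40ec

Key "qISQr" = 71 49 53 51 72 is exactly B = 5 bytes: K' = 71 49 53 51 72.
K' ⊕ ipad = 47 7f 65 67 44.  K' ⊕ opad = 2d 15 0f 0d 2e.
Inner input = (K'⊕ipad) ∥ m = 47 7f 65 67 44 ∥ 7a 6f 76 6b.
Inner hash: even-index sum = 458 mod 256 = 202; odd-index sum = 470 mod 256 = 214 → ca d6.
Outer input = (K'⊕opad) ∥ inner = 2d 15 0f 0d 2e ∥ ca d6.
Outer hash (tag): even-index sum = 320 mod 256 = 64; odd-index sum = 236 mod 256 = 236 → 40 ec.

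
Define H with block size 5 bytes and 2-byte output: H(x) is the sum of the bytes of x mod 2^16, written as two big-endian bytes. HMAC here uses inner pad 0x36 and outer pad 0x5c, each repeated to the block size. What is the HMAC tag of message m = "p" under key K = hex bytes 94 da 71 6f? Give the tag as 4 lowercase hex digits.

02e0

Key hex bytes 94 da 71 6f is 4 bytes ≤ B = 5; zero-pad to 5 bytes: K' = 94 da 71 6f 00.
K' ⊕ ipad = a2 ec 47 59 36.  K' ⊕ opad = c8 86 2d 33 5c.
Inner input = (K'⊕ipad) ∥ m = a2 ec 47 59 36 ∥ 70.
Inner hash: sum = 162+236+71+89+54+112 = 724 → 02 d4.
Outer input = (K'⊕opad) ∥ inner = c8 86 2d 33 5c ∥ 02 d4.
Outer hash (tag): sum = 200+134+45+51+92+2+212 = 736 → 02 e0.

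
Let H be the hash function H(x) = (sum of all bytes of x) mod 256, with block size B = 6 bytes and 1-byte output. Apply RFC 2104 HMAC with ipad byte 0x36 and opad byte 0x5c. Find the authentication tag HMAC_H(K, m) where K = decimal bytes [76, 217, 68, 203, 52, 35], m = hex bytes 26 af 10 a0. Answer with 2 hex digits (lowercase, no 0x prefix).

Key decimal bytes [76, 217, 68, 203, 52, 35] = 4c d9 44 cb 34 23 is exactly B = 6 bytes: K' = 4c d9 44 cb 34 23.
K' ⊕ ipad = 7a ef 72 fd 02 15.  K' ⊕ opad = 10 85 18 97 68 7f.
Inner input = (K'⊕ipad) ∥ m = 7a ef 72 fd 02 15 ∥ 26 af 10 a0.
Inner hash: sum = 122+239+114+253+2+21+38+175+16+160 = 1140; mod 256 = 116 → 74.
Outer input = (K'⊕opad) ∥ inner = 10 85 18 97 68 7f ∥ 74.
Outer hash (tag): sum = 16+133+24+151+104+127+116 = 671; mod 256 = 159 → 9f.

9f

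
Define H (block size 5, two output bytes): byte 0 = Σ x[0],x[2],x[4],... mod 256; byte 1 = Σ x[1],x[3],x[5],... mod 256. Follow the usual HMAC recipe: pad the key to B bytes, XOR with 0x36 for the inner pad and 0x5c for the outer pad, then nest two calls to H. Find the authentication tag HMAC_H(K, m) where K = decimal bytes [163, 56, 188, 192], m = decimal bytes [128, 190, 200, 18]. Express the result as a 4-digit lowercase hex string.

8725

Key decimal bytes [163, 56, 188, 192] = a3 38 bc c0 is 4 bytes ≤ B = 5; zero-pad to 5 bytes: K' = a3 38 bc c0 00.
K' ⊕ ipad = 95 0e 8a f6 36.  K' ⊕ opad = ff 64 e0 9c 5c.
Inner input = (K'⊕ipad) ∥ m = 95 0e 8a f6 36 ∥ 80 be c8 12.
Inner hash: even-index sum = 549 mod 256 = 37; odd-index sum = 588 mod 256 = 76 → 25 4c.
Outer input = (K'⊕opad) ∥ inner = ff 64 e0 9c 5c ∥ 25 4c.
Outer hash (tag): even-index sum = 647 mod 256 = 135; odd-index sum = 293 mod 256 = 37 → 87 25.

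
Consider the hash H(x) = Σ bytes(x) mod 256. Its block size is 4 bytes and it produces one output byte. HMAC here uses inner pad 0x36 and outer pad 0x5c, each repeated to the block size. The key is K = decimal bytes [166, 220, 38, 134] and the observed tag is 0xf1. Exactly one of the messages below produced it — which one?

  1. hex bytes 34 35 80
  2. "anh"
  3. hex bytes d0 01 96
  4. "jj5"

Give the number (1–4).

Key decimal bytes [166, 220, 38, 134] = a6 dc 26 86 is exactly B = 4 bytes: K' = a6 dc 26 86.
K' ⊕ ipad = 90 ea 10 b0; K' ⊕ opad = fa 80 7a da.
m1: inner = H(90 ea 10 b0 34 35 80) = 23; tag = H(fa 80 7a da 23) = f1 ← matches
m2: inner = H(90 ea 10 b0 61 6e 68) = 71; tag = H(fa 80 7a da 71) = 3f
m3: inner = H(90 ea 10 b0 d0 01 96) = a1; tag = H(fa 80 7a da a1) = 6f
m4: inner = H(90 ea 10 b0 6a 6a 35) = 43; tag = H(fa 80 7a da 43) = 11

1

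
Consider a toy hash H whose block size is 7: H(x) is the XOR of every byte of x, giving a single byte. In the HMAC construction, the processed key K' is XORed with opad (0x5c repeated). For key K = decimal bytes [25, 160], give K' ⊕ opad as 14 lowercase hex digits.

Key decimal bytes [25, 160] = 19 a0 is 2 bytes ≤ B = 7; zero-pad to 7 bytes: K' = 19 a0 00 00 00 00 00.
XOR each byte with 0x5c: 19⊕5c=45, a0⊕5c=fc, 00⊕5c=5c, 00⊕5c=5c, 00⊕5c=5c, 00⊕5c=5c, 00⊕5c=5c.

45fc5c5c5c5c5c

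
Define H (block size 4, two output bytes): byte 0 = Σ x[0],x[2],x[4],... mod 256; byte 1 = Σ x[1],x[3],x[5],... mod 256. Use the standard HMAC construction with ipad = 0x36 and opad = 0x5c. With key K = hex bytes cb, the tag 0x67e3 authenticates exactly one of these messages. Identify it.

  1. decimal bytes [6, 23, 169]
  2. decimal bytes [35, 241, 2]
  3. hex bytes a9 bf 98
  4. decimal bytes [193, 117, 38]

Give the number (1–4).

Key hex bytes cb is 1 byte ≤ B = 4; zero-pad to 4 bytes: K' = cb 00 00 00.
K' ⊕ ipad = fd 36 36 36; K' ⊕ opad = 97 5c 5c 5c.
m1: inner = H(fd 36 36 36 06 17 a9) = e2 83; tag = H(97 5c 5c 5c e2 83) = d53b
m2: inner = H(fd 36 36 36 23 f1 02) = 58 5d; tag = H(97 5c 5c 5c 58 5d) = 4b15
m3: inner = H(fd 36 36 36 a9 bf 98) = 74 2b; tag = H(97 5c 5c 5c 74 2b) = 67e3 ← matches
m4: inner = H(fd 36 36 36 c1 75 26) = 1a e1; tag = H(97 5c 5c 5c 1a e1) = 0d99

3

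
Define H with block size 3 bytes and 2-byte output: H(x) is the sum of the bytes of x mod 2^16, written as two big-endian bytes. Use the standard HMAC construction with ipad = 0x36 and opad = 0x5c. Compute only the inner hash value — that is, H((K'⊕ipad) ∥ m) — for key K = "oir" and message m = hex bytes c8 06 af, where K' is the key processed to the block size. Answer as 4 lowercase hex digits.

Key "oir" = 6f 69 72 is exactly B = 3 bytes: K' = 6f 69 72.
K' ⊕ ipad = 59 5f 44.
Inner input = 59 5f 44 ∥ c8 06 af.
Inner hash: sum = 89+95+68+200+6+175 = 633 → 02 79.

0279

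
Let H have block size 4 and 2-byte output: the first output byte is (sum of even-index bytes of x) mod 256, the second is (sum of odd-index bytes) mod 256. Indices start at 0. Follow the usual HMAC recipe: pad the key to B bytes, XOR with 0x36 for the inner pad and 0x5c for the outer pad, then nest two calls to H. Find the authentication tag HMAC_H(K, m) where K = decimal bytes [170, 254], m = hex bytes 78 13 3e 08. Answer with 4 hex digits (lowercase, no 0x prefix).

Key decimal bytes [170, 254] = aa fe is 2 bytes ≤ B = 4; zero-pad to 4 bytes: K' = aa fe 00 00.
K' ⊕ ipad = 9c c8 36 36.  K' ⊕ opad = f6 a2 5c 5c.
Inner input = (K'⊕ipad) ∥ m = 9c c8 36 36 ∥ 78 13 3e 08.
Inner hash: even-index sum = 392 mod 256 = 136; odd-index sum = 281 mod 256 = 25 → 88 19.
Outer input = (K'⊕opad) ∥ inner = f6 a2 5c 5c ∥ 88 19.
Outer hash (tag): even-index sum = 474 mod 256 = 218; odd-index sum = 279 mod 256 = 23 → da 17.

da17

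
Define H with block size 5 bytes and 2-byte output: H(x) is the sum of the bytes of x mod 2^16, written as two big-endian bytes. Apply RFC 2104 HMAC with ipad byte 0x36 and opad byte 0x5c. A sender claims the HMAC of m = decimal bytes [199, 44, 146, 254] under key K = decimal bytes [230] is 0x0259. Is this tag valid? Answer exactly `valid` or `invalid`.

Key decimal bytes [230] = e6 is 1 byte ≤ B = 5; zero-pad to 5 bytes: K' = e6 00 00 00 00.
K' ⊕ ipad = d0 36 36 36 36; K' ⊕ opad = ba 5c 5c 5c 5c.
Inner hash: sum = 208+54+54+54+54+199+44+146+254 = 1067 → 04 2b.
Outer hash (recomputed tag): sum = 186+92+92+92+92+4+43 = 601 → 02 59.
Recomputed tag = 0259; claimed = 0259 → match.

valid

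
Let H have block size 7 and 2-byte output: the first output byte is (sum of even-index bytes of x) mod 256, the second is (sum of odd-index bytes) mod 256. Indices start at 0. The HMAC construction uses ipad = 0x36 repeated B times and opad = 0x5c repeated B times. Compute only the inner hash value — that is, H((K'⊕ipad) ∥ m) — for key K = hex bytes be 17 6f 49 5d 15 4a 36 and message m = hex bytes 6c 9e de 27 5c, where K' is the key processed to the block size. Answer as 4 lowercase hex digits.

49af

Key hex bytes be 17 6f 49 5d 15 4a 36 is 8 bytes > B = 7, so hash it first: H(key) = d4 ab, then zero-pad to 7 bytes: K' = d4 ab 00 00 00 00 00.
K' ⊕ ipad = e2 9d 36 36 36 36 36.
Inner input = e2 9d 36 36 36 36 36 ∥ 6c 9e de 27 5c.
Inner hash: even-index sum = 585 mod 256 = 73; odd-index sum = 687 mod 256 = 175 → 49 af.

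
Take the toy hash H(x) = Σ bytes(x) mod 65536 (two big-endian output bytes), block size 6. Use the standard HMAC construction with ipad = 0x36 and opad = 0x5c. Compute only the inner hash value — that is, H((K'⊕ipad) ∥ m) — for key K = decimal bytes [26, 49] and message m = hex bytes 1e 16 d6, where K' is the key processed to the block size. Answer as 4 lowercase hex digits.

0215

Key decimal bytes [26, 49] = 1a 31 is 2 bytes ≤ B = 6; zero-pad to 6 bytes: K' = 1a 31 00 00 00 00.
K' ⊕ ipad = 2c 07 36 36 36 36.
Inner input = 2c 07 36 36 36 36 ∥ 1e 16 d6.
Inner hash: sum = 44+7+54+54+54+54+30+22+214 = 533 → 02 15.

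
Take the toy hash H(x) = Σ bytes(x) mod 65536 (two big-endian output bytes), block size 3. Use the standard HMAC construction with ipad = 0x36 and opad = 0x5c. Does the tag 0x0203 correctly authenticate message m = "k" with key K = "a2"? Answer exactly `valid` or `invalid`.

Key "a2" = 61 32 is 2 bytes ≤ B = 3; zero-pad to 3 bytes: K' = 61 32 00.
K' ⊕ ipad = 57 04 36; K' ⊕ opad = 3d 6e 5c.
Inner hash: sum = 87+4+54+107 = 252 → 00 fc.
Outer hash (recomputed tag): sum = 61+110+92+0+252 = 515 → 02 03.
Recomputed tag = 0203; claimed = 0203 → match.

valid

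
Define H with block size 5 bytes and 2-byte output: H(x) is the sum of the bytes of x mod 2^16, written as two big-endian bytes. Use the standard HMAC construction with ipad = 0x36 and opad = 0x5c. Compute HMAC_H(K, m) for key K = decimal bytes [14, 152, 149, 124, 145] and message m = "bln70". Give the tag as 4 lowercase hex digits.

Key decimal bytes [14, 152, 149, 124, 145] = 0e 98 95 7c 91 is exactly B = 5 bytes: K' = 0e 98 95 7c 91.
K' ⊕ ipad = 38 ae a3 4a a7.  K' ⊕ opad = 52 c4 c9 20 cd.
Inner input = (K'⊕ipad) ∥ m = 38 ae a3 4a a7 ∥ 62 6c 6e 37 30.
Inner hash: sum = 56+174+163+74+167+98+108+110+55+48 = 1053 → 04 1d.
Outer input = (K'⊕opad) ∥ inner = 52 c4 c9 20 cd ∥ 04 1d.
Outer hash (tag): sum = 82+196+201+32+205+4+29 = 749 → 02 ed.

02ed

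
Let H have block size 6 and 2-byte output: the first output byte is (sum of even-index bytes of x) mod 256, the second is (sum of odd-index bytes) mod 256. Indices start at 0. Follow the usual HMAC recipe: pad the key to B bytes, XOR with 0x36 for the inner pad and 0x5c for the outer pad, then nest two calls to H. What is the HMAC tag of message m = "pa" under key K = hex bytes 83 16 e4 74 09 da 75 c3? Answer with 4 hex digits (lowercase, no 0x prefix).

Key hex bytes 83 16 e4 74 09 da 75 c3 is 8 bytes > B = 6, so hash it first: H(key) = e5 27, then zero-pad to 6 bytes: K' = e5 27 00 00 00 00.
K' ⊕ ipad = d3 11 36 36 36 36.  K' ⊕ opad = b9 7b 5c 5c 5c 5c.
Inner input = (K'⊕ipad) ∥ m = d3 11 36 36 36 36 ∥ 70 61.
Inner hash: even-index sum = 431 mod 256 = 175; odd-index sum = 222 mod 256 = 222 → af de.
Outer input = (K'⊕opad) ∥ inner = b9 7b 5c 5c 5c 5c ∥ af de.
Outer hash (tag): even-index sum = 544 mod 256 = 32; odd-index sum = 529 mod 256 = 17 → 20 11.

2011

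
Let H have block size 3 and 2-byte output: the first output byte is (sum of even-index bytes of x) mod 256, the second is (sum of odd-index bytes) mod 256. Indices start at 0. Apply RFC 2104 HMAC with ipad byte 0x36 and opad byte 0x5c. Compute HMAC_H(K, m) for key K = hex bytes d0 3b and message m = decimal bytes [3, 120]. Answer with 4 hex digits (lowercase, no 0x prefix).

Key hex bytes d0 3b is 2 bytes ≤ B = 3; zero-pad to 3 bytes: K' = d0 3b 00.
K' ⊕ ipad = e6 0d 36.  K' ⊕ opad = 8c 67 5c.
Inner input = (K'⊕ipad) ∥ m = e6 0d 36 ∥ 03 78.
Inner hash: even-index sum = 404 mod 256 = 148; odd-index sum = 16 mod 256 = 16 → 94 10.
Outer input = (K'⊕opad) ∥ inner = 8c 67 5c ∥ 94 10.
Outer hash (tag): even-index sum = 248 mod 256 = 248; odd-index sum = 251 mod 256 = 251 → f8 fb.

f8fb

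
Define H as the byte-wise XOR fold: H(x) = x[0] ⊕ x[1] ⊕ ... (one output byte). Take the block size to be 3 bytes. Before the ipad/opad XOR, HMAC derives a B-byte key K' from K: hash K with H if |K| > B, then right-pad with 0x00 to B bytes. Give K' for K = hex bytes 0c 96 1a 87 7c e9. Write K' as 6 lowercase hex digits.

|K| = 6 > B = 3, so first hash the key.
H(K): XOR 0c⊕96⊕1a⊕87⊕7c⊕e9 = 92.
Zero-pad H(K) = 92 to 3 bytes: K' = 92 00 00.

920000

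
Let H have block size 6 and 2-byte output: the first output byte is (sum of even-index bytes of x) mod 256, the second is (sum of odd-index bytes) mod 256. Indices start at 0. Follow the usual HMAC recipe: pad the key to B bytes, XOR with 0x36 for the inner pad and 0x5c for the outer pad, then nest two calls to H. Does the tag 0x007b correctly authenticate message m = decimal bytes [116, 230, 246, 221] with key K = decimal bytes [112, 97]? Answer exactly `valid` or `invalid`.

Key decimal bytes [112, 97] = 70 61 is 2 bytes ≤ B = 6; zero-pad to 6 bytes: K' = 70 61 00 00 00 00.
K' ⊕ ipad = 46 57 36 36 36 36; K' ⊕ opad = 2c 3d 5c 5c 5c 5c.
Inner hash: even-index sum = 540 mod 256 = 28; odd-index sum = 646 mod 256 = 134 → 1c 86.
Outer hash (recomputed tag): even-index sum = 256 mod 256 = 0; odd-index sum = 379 mod 256 = 123 → 00 7b.
Recomputed tag = 007b; claimed = 007b → match.

valid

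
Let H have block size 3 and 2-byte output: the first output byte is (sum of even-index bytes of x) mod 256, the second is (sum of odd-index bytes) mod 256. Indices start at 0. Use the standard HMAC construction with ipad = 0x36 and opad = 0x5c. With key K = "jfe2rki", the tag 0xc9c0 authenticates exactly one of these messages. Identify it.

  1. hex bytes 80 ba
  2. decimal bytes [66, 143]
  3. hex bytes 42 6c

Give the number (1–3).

Key "jfe2rki" = 6a 66 65 32 72 6b 69 is 7 bytes > B = 3, so hash it first: H(key) = aa 03, then zero-pad to 3 bytes: K' = aa 03 00.
K' ⊕ ipad = 9c 35 36; K' ⊕ opad = f6 5f 5c.
m1: inner = H(9c 35 36 80 ba) = 8c b5; tag = H(f6 5f 5c 8c b5) = 07eb
m2: inner = H(9c 35 36 42 8f) = 61 77; tag = H(f6 5f 5c 61 77) = c9c0 ← matches
m3: inner = H(9c 35 36 42 6c) = 3e 77; tag = H(f6 5f 5c 3e 77) = c99d

2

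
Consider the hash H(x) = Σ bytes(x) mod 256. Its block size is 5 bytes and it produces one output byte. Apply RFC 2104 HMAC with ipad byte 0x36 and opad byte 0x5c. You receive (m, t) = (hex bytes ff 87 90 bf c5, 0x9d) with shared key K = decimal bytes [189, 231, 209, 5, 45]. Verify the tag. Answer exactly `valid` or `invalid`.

invalid

Key decimal bytes [189, 231, 209, 5, 45] = bd e7 d1 05 2d is exactly B = 5 bytes: K' = bd e7 d1 05 2d.
K' ⊕ ipad = 8b d1 e7 33 1b; K' ⊕ opad = e1 bb 8d 59 71.
Inner hash: sum = 139+209+231+51+27+255+135+144+191+197 = 1579; mod 256 = 43 → 2b.
Outer hash (recomputed tag): sum = 225+187+141+89+113+43 = 798; mod 256 = 30 → 1e.
Recomputed tag = 1e; claimed = 9d → mismatch.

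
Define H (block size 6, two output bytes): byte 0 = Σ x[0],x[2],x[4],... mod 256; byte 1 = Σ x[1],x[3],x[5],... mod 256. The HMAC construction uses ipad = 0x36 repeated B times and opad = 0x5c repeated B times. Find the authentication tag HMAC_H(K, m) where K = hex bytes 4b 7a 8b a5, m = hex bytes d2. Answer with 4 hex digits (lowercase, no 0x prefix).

Key hex bytes 4b 7a 8b a5 is 4 bytes ≤ B = 6; zero-pad to 6 bytes: K' = 4b 7a 8b a5 00 00.
K' ⊕ ipad = 7d 4c bd 93 36 36.  K' ⊕ opad = 17 26 d7 f9 5c 5c.
Inner input = (K'⊕ipad) ∥ m = 7d 4c bd 93 36 36 ∥ d2.
Inner hash: even-index sum = 578 mod 256 = 66; odd-index sum = 277 mod 256 = 21 → 42 15.
Outer input = (K'⊕opad) ∥ inner = 17 26 d7 f9 5c 5c ∥ 42 15.
Outer hash (tag): even-index sum = 396 mod 256 = 140; odd-index sum = 400 mod 256 = 144 → 8c 90.

8c90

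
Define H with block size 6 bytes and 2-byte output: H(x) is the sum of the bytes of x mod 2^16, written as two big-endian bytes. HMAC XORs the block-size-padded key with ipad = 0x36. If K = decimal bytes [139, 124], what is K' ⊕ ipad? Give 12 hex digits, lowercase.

bd4a36363636

Key decimal bytes [139, 124] = 8b 7c is 2 bytes ≤ B = 6; zero-pad to 6 bytes: K' = 8b 7c 00 00 00 00.
XOR each byte with 0x36: 8b⊕36=bd, 7c⊕36=4a, 00⊕36=36, 00⊕36=36, 00⊕36=36, 00⊕36=36.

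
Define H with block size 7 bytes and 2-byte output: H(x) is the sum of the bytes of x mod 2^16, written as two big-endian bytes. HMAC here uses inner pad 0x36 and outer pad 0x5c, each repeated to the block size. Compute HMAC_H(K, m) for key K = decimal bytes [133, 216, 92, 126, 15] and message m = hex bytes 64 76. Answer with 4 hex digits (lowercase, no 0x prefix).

Key decimal bytes [133, 216, 92, 126, 15] = 85 d8 5c 7e 0f is 5 bytes ≤ B = 7; zero-pad to 7 bytes: K' = 85 d8 5c 7e 0f 00 00.
K' ⊕ ipad = b3 ee 6a 48 39 36 36.  K' ⊕ opad = d9 84 00 22 53 5c 5c.
Inner input = (K'⊕ipad) ∥ m = b3 ee 6a 48 39 36 36 ∥ 64 76.
Inner hash: sum = 179+238+106+72+57+54+54+100+118 = 978 → 03 d2.
Outer input = (K'⊕opad) ∥ inner = d9 84 00 22 53 5c 5c ∥ 03 d2.
Outer hash (tag): sum = 217+132+0+34+83+92+92+3+210 = 863 → 03 5f.

035f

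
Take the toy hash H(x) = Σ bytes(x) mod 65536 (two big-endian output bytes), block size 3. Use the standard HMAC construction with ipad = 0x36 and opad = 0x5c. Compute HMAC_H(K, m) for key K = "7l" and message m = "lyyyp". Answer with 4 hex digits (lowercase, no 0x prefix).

Key "7l" = 37 6c is 2 bytes ≤ B = 3; zero-pad to 3 bytes: K' = 37 6c 00.
K' ⊕ ipad = 01 5a 36.  K' ⊕ opad = 6b 30 5c.
Inner input = (K'⊕ipad) ∥ m = 01 5a 36 ∥ 6c 79 79 79 70.
Inner hash: sum = 1+90+54+108+121+121+121+112 = 728 → 02 d8.
Outer input = (K'⊕opad) ∥ inner = 6b 30 5c ∥ 02 d8.
Outer hash (tag): sum = 107+48+92+2+216 = 465 → 01 d1.

01d1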